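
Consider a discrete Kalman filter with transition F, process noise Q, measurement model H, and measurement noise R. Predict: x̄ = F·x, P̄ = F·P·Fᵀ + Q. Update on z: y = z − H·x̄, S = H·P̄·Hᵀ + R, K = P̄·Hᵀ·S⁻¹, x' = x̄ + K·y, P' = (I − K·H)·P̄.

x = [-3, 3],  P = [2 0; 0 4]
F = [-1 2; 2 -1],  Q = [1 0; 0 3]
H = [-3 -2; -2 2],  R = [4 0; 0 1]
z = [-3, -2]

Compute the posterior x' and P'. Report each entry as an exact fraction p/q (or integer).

x̄ = F·x = [9, -9]
P̄ = F·P·Fᵀ + Q = [19 -12; -12 15]
y = z − H·x̄ = [6, 34]
S = H·P̄·Hᵀ + R = [91 78; 78 233]
K = P̄·Hᵀ·S⁻¹ = [-2853/15119 -236/1163; -2814/15119 342/1163]
x' = x̄ + K·y = [14641/15119, -1791/15119]
P' = (I − K·H)·P̄ = [2896/15119 1362/15119; 1362/15119 3585/15119]

x' = [14641/15119, -1791/15119]
P' = [2896/15119 1362/15119; 1362/15119 3585/15119]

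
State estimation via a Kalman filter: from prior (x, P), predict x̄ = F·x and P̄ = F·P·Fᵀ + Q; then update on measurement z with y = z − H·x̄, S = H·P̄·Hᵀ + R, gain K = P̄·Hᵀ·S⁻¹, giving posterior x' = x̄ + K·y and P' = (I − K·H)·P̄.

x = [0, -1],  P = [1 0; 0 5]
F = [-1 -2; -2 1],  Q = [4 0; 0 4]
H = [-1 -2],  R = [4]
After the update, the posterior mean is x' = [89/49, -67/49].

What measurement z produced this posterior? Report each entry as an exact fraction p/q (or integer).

z = [1]

x̄ = F·x = [2, -1]
P̄ = F·P·Fᵀ + Q = [25 -8; -8 13]
S = H·P̄·Hᵀ + R = [49]
K = P̄·Hᵀ·S⁻¹ = [-9/49; -18/49]
x' − x̄ = [-9/49, -18/49] = K·y
y = (KᵀK)⁻¹·Kᵀ·(x' − x̄) = [1]
z = y + H·x̄ = [1] + [0] = [1]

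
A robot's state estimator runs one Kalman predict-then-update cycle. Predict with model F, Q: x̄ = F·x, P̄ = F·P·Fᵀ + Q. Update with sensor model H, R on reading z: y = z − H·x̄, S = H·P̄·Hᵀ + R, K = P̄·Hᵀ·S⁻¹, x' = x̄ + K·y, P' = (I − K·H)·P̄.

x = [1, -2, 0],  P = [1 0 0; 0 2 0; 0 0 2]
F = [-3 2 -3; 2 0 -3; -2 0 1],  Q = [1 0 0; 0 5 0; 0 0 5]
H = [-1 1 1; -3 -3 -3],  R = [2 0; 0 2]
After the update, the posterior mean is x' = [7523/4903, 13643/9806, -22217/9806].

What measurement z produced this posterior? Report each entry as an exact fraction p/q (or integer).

x̄ = F·x = [-7, 2, -2]
P̄ = F·P·Fᵀ + Q = [36 12 0; 12 27 -10; 0 -10 11]
S = H·P̄·Hᵀ + R = [32 54; 54 704]
K = P̄·Hᵀ·S⁻¹ = [-2280/4903 -828/4903; 4109/9806 -1527/9806; 433/9806 -75/9806]
x' − x̄ = [41844/4903, -5969/9806, -2605/9806] = K·y
y = (KᵀK)⁻¹·Kᵀ·(x' − x̄) = [-10, -23]
z = y + H·x̄ = [-10, -23] + [7, 21] = [-3, -2]

z = [-3, -2]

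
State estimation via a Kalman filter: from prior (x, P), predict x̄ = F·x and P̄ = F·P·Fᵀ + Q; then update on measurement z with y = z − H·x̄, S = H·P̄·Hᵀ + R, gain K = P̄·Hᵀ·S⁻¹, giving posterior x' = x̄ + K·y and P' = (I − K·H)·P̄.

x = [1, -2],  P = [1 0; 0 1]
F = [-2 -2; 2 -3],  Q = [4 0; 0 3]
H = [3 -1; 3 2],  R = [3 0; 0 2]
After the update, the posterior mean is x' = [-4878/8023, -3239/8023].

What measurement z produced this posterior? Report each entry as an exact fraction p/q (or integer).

x̄ = F·x = [2, 8]
P̄ = F·P·Fᵀ + Q = [12 2; 2 16]
S = H·P̄·Hᵀ + R = [115 82; 82 198]
K = P̄·Hᵀ·S⁻¹ = [1726/8023 906/8023; -2548/8023 2595/8023]
x' − x̄ = [-20924/8023, -67423/8023] = K·y
y = (KᵀK)⁻¹·Kᵀ·(x' − x̄) = [1, -25]
z = y + H·x̄ = [1, -25] + [-2, 22] = [-1, -3]

z = [-1, -3]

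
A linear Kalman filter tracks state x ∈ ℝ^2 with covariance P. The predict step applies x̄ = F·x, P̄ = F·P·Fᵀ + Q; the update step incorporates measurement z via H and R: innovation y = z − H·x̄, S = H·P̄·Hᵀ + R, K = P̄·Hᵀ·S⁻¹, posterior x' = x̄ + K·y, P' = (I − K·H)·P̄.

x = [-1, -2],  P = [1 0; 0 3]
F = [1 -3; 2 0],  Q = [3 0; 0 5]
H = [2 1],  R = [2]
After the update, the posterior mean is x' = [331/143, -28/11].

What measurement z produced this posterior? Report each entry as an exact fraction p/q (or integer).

z = [2]

x̄ = F·x = [5, -2]
P̄ = F·P·Fᵀ + Q = [31 2; 2 9]
S = H·P̄·Hᵀ + R = [143]
K = P̄·Hᵀ·S⁻¹ = [64/143; 1/11]
x' − x̄ = [-384/143, -6/11] = K·y
y = (KᵀK)⁻¹·Kᵀ·(x' − x̄) = [-6]
z = y + H·x̄ = [-6] + [8] = [2]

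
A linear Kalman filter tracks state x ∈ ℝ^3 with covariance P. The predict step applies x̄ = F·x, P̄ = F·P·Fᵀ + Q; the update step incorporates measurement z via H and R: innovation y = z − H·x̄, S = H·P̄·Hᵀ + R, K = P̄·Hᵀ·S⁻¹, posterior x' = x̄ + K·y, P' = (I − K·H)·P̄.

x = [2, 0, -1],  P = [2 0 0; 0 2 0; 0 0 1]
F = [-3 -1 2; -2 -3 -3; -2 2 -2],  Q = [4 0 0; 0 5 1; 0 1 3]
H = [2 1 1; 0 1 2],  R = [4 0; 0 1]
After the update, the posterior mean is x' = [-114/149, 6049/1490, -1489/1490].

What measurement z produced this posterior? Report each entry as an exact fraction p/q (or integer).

z = [2, 2]

x̄ = F·x = [-8, -1, -2]
P̄ = F·P·Fᵀ + Q = [28 12 4; 12 40 3; 4 3 23]
S = H·P̄·Hᵀ + R = [249 135; 135 145]
K = P̄·Hᵀ·S⁻¹ = [129/298 -79/298; 701/3576 803/5960; -337/3576 2537/5960]
x' − x̄ = [1078/149, 7539/1490, 1491/1490] = K·y
y = (KᵀK)⁻¹·Kᵀ·(x' − x̄) = [21, 7]
z = y + H·x̄ = [21, 7] + [-19, -5] = [2, 2]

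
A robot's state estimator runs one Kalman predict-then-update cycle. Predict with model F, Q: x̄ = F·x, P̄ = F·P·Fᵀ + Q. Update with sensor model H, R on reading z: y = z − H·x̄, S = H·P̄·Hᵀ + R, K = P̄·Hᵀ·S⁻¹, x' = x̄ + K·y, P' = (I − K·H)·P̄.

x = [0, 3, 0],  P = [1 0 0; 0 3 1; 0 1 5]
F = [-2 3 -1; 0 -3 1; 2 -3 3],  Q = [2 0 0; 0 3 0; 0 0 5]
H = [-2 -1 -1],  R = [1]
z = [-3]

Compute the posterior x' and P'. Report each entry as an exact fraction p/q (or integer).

x̄ = F·x = [9, -9, -9]
P̄ = F·P·Fᵀ + Q = [32 -26 -34; -26 29 30; -34 30 63]
y = z − H·x̄ = [-3]
S = H·P̄·Hᵀ + R = [41]
K = P̄·Hᵀ·S⁻¹ = [-4/41; -7/41; -25/41]
x' = x̄ + K·y = [381/41, -348/41, -294/41]
P' = (I − K·H)·P̄ = [1296/41 -1094/41 -1494/41; -1094/41 1140/41 1055/41; -1494/41 1055/41 1958/41]

x' = [381/41, -348/41, -294/41]
P' = [1296/41 -1094/41 -1494/41; -1094/41 1140/41 1055/41; -1494/41 1055/41 1958/41]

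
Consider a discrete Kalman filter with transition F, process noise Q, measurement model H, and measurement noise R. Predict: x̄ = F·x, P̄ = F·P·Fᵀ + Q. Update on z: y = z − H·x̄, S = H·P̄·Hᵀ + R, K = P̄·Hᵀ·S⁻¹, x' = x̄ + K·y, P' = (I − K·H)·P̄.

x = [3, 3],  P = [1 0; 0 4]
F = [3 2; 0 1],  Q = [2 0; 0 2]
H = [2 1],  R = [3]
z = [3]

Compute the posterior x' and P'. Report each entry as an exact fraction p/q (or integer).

x' = [375/149, -213/149]
P' = [179/149 -172/149; -172/149 410/149]

x̄ = F·x = [15, 3]
P̄ = F·P·Fᵀ + Q = [27 8; 8 6]
y = z − H·x̄ = [-30]
S = H·P̄·Hᵀ + R = [149]
K = P̄·Hᵀ·S⁻¹ = [62/149; 22/149]
x' = x̄ + K·y = [375/149, -213/149]
P' = (I − K·H)·P̄ = [179/149 -172/149; -172/149 410/149]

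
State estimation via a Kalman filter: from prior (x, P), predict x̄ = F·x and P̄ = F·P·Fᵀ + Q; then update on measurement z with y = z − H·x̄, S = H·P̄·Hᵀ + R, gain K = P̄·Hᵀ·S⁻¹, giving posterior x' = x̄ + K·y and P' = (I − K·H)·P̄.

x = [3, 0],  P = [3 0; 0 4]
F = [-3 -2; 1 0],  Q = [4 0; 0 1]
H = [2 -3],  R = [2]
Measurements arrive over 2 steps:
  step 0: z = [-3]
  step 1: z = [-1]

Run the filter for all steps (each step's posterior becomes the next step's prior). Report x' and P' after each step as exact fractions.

step 0: x̄ = F·x = [-9, 3]
step 0: P̄ = F·P·Fᵀ + Q = [47 -9; -9 4]
step 0: y = z − H·x̄ = [24]
step 0: S = H·P̄·Hᵀ + R = [334]
step 0: K = P̄·Hᵀ·S⁻¹ = [121/334; -15/167]
step 0: x' = x̄ + K·y = [-51/167, 141/167]
step 0: P' = (I − K·H)·P̄ = [1057/334 312/167; 312/167 218/167]
step 1: x̄ = F·x = [-129/167, -51/167]
step 1: P̄ = F·P·Fᵀ + Q = [20081/334 -4419/334; -4419/334 1391/334]
step 1: y = z − H·x̄ = [-62/167]
step 1: S = H·P̄·Hᵀ + R = [146539/334]
step 1: K = P̄·Hᵀ·S⁻¹ = [53419/146539; -13011/146539]
step 1: x' = x̄ + K·y = [-133027/146539, -39921/146539]
step 1: P' = (I − K·H)·P̄ = [266647/146539 142152/146539; 142152/146539 103442/146539]

step 0: x' = [-51/167, 141/167], P' = [1057/334 312/167; 312/167 218/167]
step 1: x' = [-133027/146539, -39921/146539], P' = [266647/146539 142152/146539; 142152/146539 103442/146539]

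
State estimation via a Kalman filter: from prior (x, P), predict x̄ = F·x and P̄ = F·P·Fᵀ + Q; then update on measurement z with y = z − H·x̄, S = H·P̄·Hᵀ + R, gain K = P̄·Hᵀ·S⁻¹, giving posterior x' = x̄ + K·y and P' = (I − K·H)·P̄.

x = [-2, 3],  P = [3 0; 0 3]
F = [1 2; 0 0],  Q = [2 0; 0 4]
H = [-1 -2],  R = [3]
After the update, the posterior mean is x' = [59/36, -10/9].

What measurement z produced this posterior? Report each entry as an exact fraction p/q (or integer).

z = [1]

x̄ = F·x = [4, 0]
P̄ = F·P·Fᵀ + Q = [17 0; 0 4]
S = H·P̄·Hᵀ + R = [36]
K = P̄·Hᵀ·S⁻¹ = [-17/36; -2/9]
x' − x̄ = [-85/36, -10/9] = K·y
y = (KᵀK)⁻¹·Kᵀ·(x' − x̄) = [5]
z = y + H·x̄ = [5] + [-4] = [1]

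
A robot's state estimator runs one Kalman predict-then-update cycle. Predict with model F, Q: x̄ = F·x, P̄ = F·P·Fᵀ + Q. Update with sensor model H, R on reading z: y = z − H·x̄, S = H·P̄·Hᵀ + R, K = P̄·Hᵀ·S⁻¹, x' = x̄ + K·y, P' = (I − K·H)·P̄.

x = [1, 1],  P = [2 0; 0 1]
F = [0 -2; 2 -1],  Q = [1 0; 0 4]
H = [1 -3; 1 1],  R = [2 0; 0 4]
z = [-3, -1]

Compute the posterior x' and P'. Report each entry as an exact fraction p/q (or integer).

x' = [-614/367, 171/367]
P' = [1179/734 313/734; 313/734 235/734]

x̄ = F·x = [-2, 1]
P̄ = F·P·Fᵀ + Q = [5 2; 2 13]
y = z − H·x̄ = [2, 0]
S = H·P̄·Hᵀ + R = [112 -38; -38 26]
K = P̄·Hᵀ·S⁻¹ = [60/367 373/734; -98/367 137/734]
x' = x̄ + K·y = [-614/367, 171/367]
P' = (I − K·H)·P̄ = [1179/734 313/734; 313/734 235/734]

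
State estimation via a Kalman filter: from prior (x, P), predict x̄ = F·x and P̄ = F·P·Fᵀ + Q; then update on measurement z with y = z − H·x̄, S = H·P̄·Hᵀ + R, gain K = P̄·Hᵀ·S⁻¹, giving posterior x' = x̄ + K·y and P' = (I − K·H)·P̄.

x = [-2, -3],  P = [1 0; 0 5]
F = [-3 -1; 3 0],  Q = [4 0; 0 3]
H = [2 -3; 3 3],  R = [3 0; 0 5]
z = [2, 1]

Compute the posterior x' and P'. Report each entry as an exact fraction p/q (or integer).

x̄ = F·x = [9, -6]
P̄ = F·P·Fᵀ + Q = [18 -9; -9 12]
y = z − H·x̄ = [-34, -8]
S = H·P̄·Hᵀ + R = [291 27; 27 113]
K = P̄·Hᵀ·S⁻¹ = [1065/5359 1026/5359; -2115/10718 1359/10718]
x' = x̄ + K·y = [3813/5359, -1635/5359]
P' = (I − K·H)·P̄ = [1665/5359 45/5359; 45/5359 2175/10718]

x' = [3813/5359, -1635/5359]
P' = [1665/5359 45/5359; 45/5359 2175/10718]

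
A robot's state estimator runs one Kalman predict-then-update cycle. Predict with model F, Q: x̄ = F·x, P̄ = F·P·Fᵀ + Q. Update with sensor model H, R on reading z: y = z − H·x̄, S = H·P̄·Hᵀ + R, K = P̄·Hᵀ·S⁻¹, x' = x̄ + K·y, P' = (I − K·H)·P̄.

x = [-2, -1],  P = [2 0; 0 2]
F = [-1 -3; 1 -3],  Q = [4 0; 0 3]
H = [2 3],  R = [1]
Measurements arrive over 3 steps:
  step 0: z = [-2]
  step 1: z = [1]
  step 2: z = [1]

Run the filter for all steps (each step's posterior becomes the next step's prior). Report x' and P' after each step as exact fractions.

step 0: x' = [65/31, -1019/496], P' = [168/31 -110/31; -110/31 1207/496]
step 1: x' = [21/23, -8254/31717], P' = [800/253 -525/253; -525/253 513699/348887]
step 2: x' = [-81857229/153755753, 106267261/153755753], P' = [479857668/153755753 -314532895/153755753; -314532895/153755753 223152326/153755753]

step 0: x̄ = F·x = [5, 1]
step 0: P̄ = F·P·Fᵀ + Q = [24 16; 16 23]
step 0: y = z − H·x̄ = [-15]
step 0: S = H·P̄·Hᵀ + R = [496]
step 0: K = P̄·Hᵀ·S⁻¹ = [6/31; 101/496]
step 0: x' = x̄ + K·y = [65/31, -1019/496]
step 0: P' = (I − K·H)·P̄ = [168/31 -110/31; -110/31 1207/496]
step 1: x̄ = F·x = [2017/496, 4097/496]
step 1: P̄ = F·P·Fᵀ + Q = [4975/496 8175/496; 8175/496 25599/496]
step 1: y = z − H·x̄ = [-15829/496]
step 1: S = H·P̄·Hᵀ + R = [348887/496]
step 1: K = P̄·Hᵀ·S⁻¹ = [25/253; 93147/348887]
step 1: x' = x̄ + K·y = [21/23, -8254/31717]
step 1: P' = (I − K·H)·P̄ = [800/253 -525/253; -525/253 513699/348887]
step 2: x̄ = F·x = [-4197/31717, 53721/31717]
step 2: P̄ = F·P·Fᵀ + Q = [2778189/348887 3520091/348887; 3520091/348887 11117002/348887]
step 2: y = z − H·x̄ = [-121052/31717]
step 2: S = H·P̄·Hᵀ + R = [153755753/348887]
step 2: K = P̄·Hᵀ·S⁻¹ = [16116651/153755753; 40391188/153755753]
step 2: x' = x̄ + K·y = [-81857229/153755753, 106267261/153755753]
step 2: P' = (I − K·H)·P̄ = [479857668/153755753 -314532895/153755753; -314532895/153755753 223152326/153755753]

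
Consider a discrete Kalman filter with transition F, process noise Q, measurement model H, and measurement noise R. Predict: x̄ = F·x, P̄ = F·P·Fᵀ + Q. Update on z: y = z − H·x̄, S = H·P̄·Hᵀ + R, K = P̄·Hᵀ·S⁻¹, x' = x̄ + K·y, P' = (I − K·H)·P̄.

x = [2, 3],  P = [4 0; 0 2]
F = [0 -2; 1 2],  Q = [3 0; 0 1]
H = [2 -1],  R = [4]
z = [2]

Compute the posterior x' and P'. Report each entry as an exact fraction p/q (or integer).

x̄ = F·x = [-6, 8]
P̄ = F·P·Fᵀ + Q = [11 -8; -8 13]
y = z − H·x̄ = [22]
S = H·P̄·Hᵀ + R = [93]
K = P̄·Hᵀ·S⁻¹ = [10/31; -29/93]
x' = x̄ + K·y = [34/31, 106/93]
P' = (I − K·H)·P̄ = [41/31 42/31; 42/31 368/93]

x' = [34/31, 106/93]
P' = [41/31 42/31; 42/31 368/93]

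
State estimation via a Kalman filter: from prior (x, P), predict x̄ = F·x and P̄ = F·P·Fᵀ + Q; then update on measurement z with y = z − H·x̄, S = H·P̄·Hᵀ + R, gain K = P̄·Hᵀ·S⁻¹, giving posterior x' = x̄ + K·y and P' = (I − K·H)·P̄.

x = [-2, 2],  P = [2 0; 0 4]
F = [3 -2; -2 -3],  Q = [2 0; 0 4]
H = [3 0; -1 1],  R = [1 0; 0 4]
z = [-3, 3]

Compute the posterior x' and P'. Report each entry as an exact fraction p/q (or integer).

x̄ = F·x = [-10, -2]
P̄ = F·P·Fᵀ + Q = [36 12; 12 48]
y = z − H·x̄ = [27, -5]
S = H·P̄·Hᵀ + R = [325 -72; -72 64]
K = P̄·Hᵀ·S⁻¹ = [81/244 -3/1952; 153/488 3573/3904]
x' = x̄ + K·y = [-2009/1952, 7375/3904]
P' = (I − K·H)·P̄ = [27/244 51/488; 51/488 3675/976]

x' = [-2009/1952, 7375/3904]
P' = [27/244 51/488; 51/488 3675/976]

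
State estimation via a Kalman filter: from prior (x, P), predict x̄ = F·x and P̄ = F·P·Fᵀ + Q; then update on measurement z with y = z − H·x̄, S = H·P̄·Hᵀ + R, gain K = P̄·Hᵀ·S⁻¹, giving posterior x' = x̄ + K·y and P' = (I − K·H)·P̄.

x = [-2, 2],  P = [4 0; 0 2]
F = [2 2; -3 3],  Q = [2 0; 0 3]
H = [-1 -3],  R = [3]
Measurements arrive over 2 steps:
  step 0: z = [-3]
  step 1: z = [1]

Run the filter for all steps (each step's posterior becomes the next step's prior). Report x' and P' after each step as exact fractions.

step 0: x̄ = F·x = [0, 12]
step 0: P̄ = F·P·Fᵀ + Q = [26 -12; -12 57]
step 0: y = z − H·x̄ = [33]
step 0: S = H·P̄·Hᵀ + R = [470]
step 0: K = P̄·Hᵀ·S⁻¹ = [1/47; -159/470]
step 0: x' = x̄ + K·y = [33/47, 393/470]
step 0: P' = (I − K·H)·P̄ = [1212/47 -405/47; -405/47 1509/470]
step 1: x̄ = F·x = [723/235, 189/470]
step 1: P̄ = F·P·Fᵀ + Q = [11528/235 -31833/235; -31833/235 196971/470]
step 1: y = z − H·x̄ = [2483/470]
step 1: S = H·P̄·Hᵀ + R = [1415209/470]
step 1: K = P̄·Hᵀ·S⁻¹ = [167942/1415209; -527247/1415209]
step 1: x' = x̄ + K·y = [5241260/1415209, -2216340/1415209]
step 1: P' = (I − K·H)·P̄ = [9413922/1415209 -3305916/1415209; -3305916/1415209 1629219/1415209]

step 0: x' = [33/47, 393/470], P' = [1212/47 -405/47; -405/47 1509/470]
step 1: x' = [5241260/1415209, -2216340/1415209], P' = [9413922/1415209 -3305916/1415209; -3305916/1415209 1629219/1415209]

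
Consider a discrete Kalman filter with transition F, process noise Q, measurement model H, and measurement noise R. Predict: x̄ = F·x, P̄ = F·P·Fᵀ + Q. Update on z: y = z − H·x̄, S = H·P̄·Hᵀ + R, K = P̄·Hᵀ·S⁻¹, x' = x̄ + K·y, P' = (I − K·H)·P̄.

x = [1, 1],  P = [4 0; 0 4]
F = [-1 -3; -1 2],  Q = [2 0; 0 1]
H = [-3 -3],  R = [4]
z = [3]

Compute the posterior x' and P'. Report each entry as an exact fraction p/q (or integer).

x' = [-448/211, 229/211]
P' = [4506/211 -4418/211; -4418/211 4422/211]

x̄ = F·x = [-4, 1]
P̄ = F·P·Fᵀ + Q = [42 -20; -20 21]
y = z − H·x̄ = [-6]
S = H·P̄·Hᵀ + R = [211]
K = P̄·Hᵀ·S⁻¹ = [-66/211; -3/211]
x' = x̄ + K·y = [-448/211, 229/211]
P' = (I − K·H)·P̄ = [4506/211 -4418/211; -4418/211 4422/211]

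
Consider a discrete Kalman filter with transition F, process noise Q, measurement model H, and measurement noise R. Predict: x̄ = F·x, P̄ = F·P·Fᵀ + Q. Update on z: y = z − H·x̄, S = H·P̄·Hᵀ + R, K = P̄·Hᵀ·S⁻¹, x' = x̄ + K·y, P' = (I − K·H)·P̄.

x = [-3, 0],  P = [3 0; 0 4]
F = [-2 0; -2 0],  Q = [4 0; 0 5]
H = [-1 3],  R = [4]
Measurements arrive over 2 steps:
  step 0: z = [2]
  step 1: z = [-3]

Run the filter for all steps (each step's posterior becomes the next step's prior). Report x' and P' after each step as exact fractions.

step 0: x' = [406/101, 216/101], P' = [1216/101 432/101; 432/101 196/101]
step 1: x' = [-77504/24809, -52405/24809], P' = [433236/24809 156844/24809; 156844/24809 67272/24809]

step 0: x̄ = F·x = [6, 6]
step 0: P̄ = F·P·Fᵀ + Q = [16 12; 12 17]
step 0: y = z − H·x̄ = [-10]
step 0: S = H·P̄·Hᵀ + R = [101]
step 0: K = P̄·Hᵀ·S⁻¹ = [20/101; 39/101]
step 0: x' = x̄ + K·y = [406/101, 216/101]
step 0: P' = (I − K·H)·P̄ = [1216/101 432/101; 432/101 196/101]
step 1: x̄ = F·x = [-812/101, -812/101]
step 1: P̄ = F·P·Fᵀ + Q = [5268/101 4864/101; 4864/101 5369/101]
step 1: y = z − H·x̄ = [1321/101]
step 1: S = H·P̄·Hᵀ + R = [24809/101]
step 1: K = P̄·Hᵀ·S⁻¹ = [9324/24809; 11243/24809]
step 1: x' = x̄ + K·y = [-77504/24809, -52405/24809]
step 1: P' = (I − K·H)·P̄ = [433236/24809 156844/24809; 156844/24809 67272/24809]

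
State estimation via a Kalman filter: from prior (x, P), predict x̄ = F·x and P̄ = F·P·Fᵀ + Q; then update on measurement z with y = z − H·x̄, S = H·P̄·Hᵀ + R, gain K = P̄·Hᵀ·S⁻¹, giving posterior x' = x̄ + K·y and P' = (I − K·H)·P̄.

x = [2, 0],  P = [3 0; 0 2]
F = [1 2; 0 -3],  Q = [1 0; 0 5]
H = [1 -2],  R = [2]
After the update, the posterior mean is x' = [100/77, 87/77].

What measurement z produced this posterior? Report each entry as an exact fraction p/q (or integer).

z = [-1]

x̄ = F·x = [2, 0]
P̄ = F·P·Fᵀ + Q = [12 -12; -12 23]
S = H·P̄·Hᵀ + R = [154]
K = P̄·Hᵀ·S⁻¹ = [18/77; -29/77]
x' − x̄ = [-54/77, 87/77] = K·y
y = (KᵀK)⁻¹·Kᵀ·(x' − x̄) = [-3]
z = y + H·x̄ = [-3] + [2] = [-1]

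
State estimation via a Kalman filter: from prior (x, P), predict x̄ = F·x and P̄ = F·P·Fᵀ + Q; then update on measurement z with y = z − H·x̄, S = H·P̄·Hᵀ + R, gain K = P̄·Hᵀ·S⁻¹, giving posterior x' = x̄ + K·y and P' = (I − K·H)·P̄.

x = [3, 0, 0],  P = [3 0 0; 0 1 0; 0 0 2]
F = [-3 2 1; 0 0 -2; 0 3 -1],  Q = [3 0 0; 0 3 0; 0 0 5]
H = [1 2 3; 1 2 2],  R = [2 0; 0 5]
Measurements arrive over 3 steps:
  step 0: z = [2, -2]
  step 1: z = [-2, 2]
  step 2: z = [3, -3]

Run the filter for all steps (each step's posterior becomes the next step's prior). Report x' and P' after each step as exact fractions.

step 0: x̄ = F·x = [-9, 0, 0]
step 0: P̄ = F·P·Fᵀ + Q = [36 -4 4; -4 11 4; 4 4 16]
step 0: y = z − H·x̄ = [11, 7]
step 0: S = H·P̄·Hᵀ + R = [282 220; 220 181]
step 0: K = P̄·Hᵀ·S⁻¹ = [-340/1321 676/1321; -145/1321 366/1321; 590/1321 -396/1321]
step 0: x' = x̄ + K·y = [-10897/1321, 967/1321, 3718/1321]
step 0: P' = (I − K·H)·P̄ = [36820/1321 -12660/1321 -4060/1321; -12660/1321 9365/1321 -2120/1321; -4060/1321 -2120/1321 3160/1321]
step 1: x̄ = F·x = [38343/1321, -7436/1321, -817/1321]
step 1: P̄ = F·P·Fᵀ + Q = [543763/1321 -22200/1321 152670/1321; -22200/1321 16603/1321 19040/1321; 152670/1321 19040/1321 106770/1321]
step 1: y = z − H·x̄ = [-23662/1321, -19195/1321]
step 1: S = H·P̄·Hᵀ + R = [2629447/1321 2115745/1321; 2115745/1321 1718060/1321]
step 1: K = P̄·Hᵀ·S⁻¹ = [-8739151/6233279 68407836/31166395; 153626/479483 -877436/2397415; 263870/479483 -212118/479483]
step 1: x' = x̄ + K·y = [138660655/6233279, -2900876/479483, -1940821/479483]
step 1: P' = (I − K·H)·P̄ = [2825342652/31166395 -62478542/2397415 -6606626/479483; -62478542/2397415 23122241/2397415 1184688/479483; -6606626/479483 1184688/479483 1588330/479483]
step 2: x̄ = F·x = [-516635414/6233279, 3881642/479483, -6761807/479483]
step 2: P̄ = F·P·Fᵀ + Q = [39458436607/31166395 -47555168/479483 599922724/2397415; -47555168/479483 7791769/479483 -3931468/479483; 599922724/2397415 -3931468/479483 192488254/2397415]
step 2: y = z − H·x̄ = [698123032/6233279, 572819867/6233279]
step 2: S = H·P̄·Hᵀ + R = [95430838807/31166395 80573559539/31166395; 80573559539/31166395 68436792338/31166395]
step 2: K = P̄·Hᵀ·S⁻¹ = [-1907093610733/1247561718031 3136251182016/1247561718031; 447160368554/1247561718031 -573661424092/1247561718031; 707820335660/1247561718031 -609260404918/1247561718031]
step 2: x' = x̄ + K·y = [-28783173921342/1247561718031, 7463477111110/1247561718031, 5692699536767/1247561718031]
step 2: P' = (I − K·H)·P̄ = [129180419618928/1247561718031 -37254138722878/1247561718031 -19495443131546/1247561718031; -37254138722878/1247561718031 13430287943641/1247561718031 3762627857568/1247561718031; -19495443131546/1247561718031 3762627857568/1247561718031 4461942695910/1247561718031]

step 0: x' = [-10897/1321, 967/1321, 3718/1321], P' = [36820/1321 -12660/1321 -4060/1321; -12660/1321 9365/1321 -2120/1321; -4060/1321 -2120/1321 3160/1321]
step 1: x' = [138660655/6233279, -2900876/479483, -1940821/479483], P' = [2825342652/31166395 -62478542/2397415 -6606626/479483; -62478542/2397415 23122241/2397415 1184688/479483; -6606626/479483 1184688/479483 1588330/479483]
step 2: x' = [-28783173921342/1247561718031, 7463477111110/1247561718031, 5692699536767/1247561718031], P' = [129180419618928/1247561718031 -37254138722878/1247561718031 -19495443131546/1247561718031; -37254138722878/1247561718031 13430287943641/1247561718031 3762627857568/1247561718031; -19495443131546/1247561718031 3762627857568/1247561718031 4461942695910/1247561718031]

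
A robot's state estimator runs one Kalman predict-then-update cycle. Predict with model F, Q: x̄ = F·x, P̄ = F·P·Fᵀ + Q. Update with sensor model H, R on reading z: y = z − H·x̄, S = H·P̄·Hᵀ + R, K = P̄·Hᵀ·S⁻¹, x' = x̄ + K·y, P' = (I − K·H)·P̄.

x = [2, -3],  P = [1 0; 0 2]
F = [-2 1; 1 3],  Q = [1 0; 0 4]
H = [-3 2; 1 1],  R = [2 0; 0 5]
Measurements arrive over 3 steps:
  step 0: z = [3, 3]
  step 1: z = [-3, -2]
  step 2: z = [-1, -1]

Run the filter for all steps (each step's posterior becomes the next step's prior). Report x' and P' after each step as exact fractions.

step 0: x̄ = F·x = [-7, -7]
step 0: P̄ = F·P·Fᵀ + Q = [7 4; 4 23]
step 0: y = z − H·x̄ = [-4, 17]
step 0: S = H·P̄·Hᵀ + R = [109 21; 21 43]
step 0: K = P̄·Hᵀ·S⁻¹ = [-395/2123 736/2123; 895/4246 2229/4246]
step 0: x' = x̄ + K·y = [-769/2123, 4591/4246]
step 0: P' = (I − K·H)·P̄ = [1630/2123 2050/2123; 2050/2123 7045/4246]
step 1: x̄ = F·x = [697/386, 12235/4246]
step 1: P̄ = F·P·Fᵀ + Q = [721/386 -535/386; -535/386 108249/4246]
step 1: y = z − H·x̄ = [-14207/4246, -14197/2123]
step 1: S = H·P̄·Hᵀ + R = [583487/4246 99295/2123; 99295/2123 62820/2123]
step 1: K = P̄·Hᵀ·S⁻¹ = [-114801/797723 972241/3988615; 214096/797723 3115313/7977230]
step 1: x' = x̄ + K·y = [2621241/3988615, -2504876/3988615]
step 1: P' = (I − K·H)·P̄ = [2174084/3988615 2687121/3988615; 2687121/3988615 10202323/7977230]
step 2: x̄ = F·x = [-7747358/3988615, -4893387/3988615]
step 2: P̄ = F·P·Fᵀ + Q = [14075257/7977230 -4960577/7977230; -4960577/7977230 160323447/7977230]
step 2: y = z − H·x̄ = [-3488783/797723, 1730426/797723]
step 2: S = H·P̄·Hᵀ + R = [168690497/1595446 28338170/797723; 28338170/797723 20436370/797723]
step 2: K = P̄·Hᵀ·S⁻¹ = [-33194159/230821683 281617601/1154108415; 61532329/230821683 901529143/2308216830]
step 2: x' = x̄ + K·y = [-301651787/384702805, -594546313/384702805]
step 2: P' = (I − K·H)·P̄ = [125924704/230821683 155692897/230821683; 155692897/230821683 590143349/461643366]

step 0: x' = [-769/2123, 4591/4246], P' = [1630/2123 2050/2123; 2050/2123 7045/4246]
step 1: x' = [2621241/3988615, -2504876/3988615], P' = [2174084/3988615 2687121/3988615; 2687121/3988615 10202323/7977230]
step 2: x' = [-301651787/384702805, -594546313/384702805], P' = [125924704/230821683 155692897/230821683; 155692897/230821683 590143349/461643366]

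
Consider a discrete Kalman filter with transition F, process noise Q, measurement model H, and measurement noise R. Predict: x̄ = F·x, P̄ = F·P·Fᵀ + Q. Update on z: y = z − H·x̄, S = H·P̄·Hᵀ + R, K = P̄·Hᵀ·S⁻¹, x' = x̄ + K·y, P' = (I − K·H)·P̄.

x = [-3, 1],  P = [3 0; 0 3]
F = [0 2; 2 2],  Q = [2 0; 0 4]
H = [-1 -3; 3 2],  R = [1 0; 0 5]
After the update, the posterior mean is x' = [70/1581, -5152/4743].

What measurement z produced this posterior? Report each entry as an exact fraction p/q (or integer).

x̄ = F·x = [2, -4]
P̄ = F·P·Fᵀ + Q = [14 12; 12 28]
S = H·P̄·Hᵀ + R = [339 -342; -342 387]
K = P̄·Hᵀ·S⁻¹ = [358/1581 586/1581; -632/1581 -548/4743]
x' − x̄ = [-3092/1581, 13820/4743] = K·y
y = (KᵀK)⁻¹·Kᵀ·(x' − x̄) = [-7, -1]
z = y + H·x̄ = [-7, -1] + [10, -2] = [3, -3]

z = [3, -3]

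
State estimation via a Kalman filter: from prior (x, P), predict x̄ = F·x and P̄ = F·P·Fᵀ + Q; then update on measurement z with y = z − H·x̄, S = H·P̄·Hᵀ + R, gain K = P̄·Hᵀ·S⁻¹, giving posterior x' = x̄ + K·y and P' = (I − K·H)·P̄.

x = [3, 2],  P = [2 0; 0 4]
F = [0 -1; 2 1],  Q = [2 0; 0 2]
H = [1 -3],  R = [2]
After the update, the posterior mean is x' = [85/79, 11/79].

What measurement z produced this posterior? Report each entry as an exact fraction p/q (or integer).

z = [1]

x̄ = F·x = [-2, 8]
P̄ = F·P·Fᵀ + Q = [6 -4; -4 14]
S = H·P̄·Hᵀ + R = [158]
K = P̄·Hᵀ·S⁻¹ = [9/79; -23/79]
x' − x̄ = [243/79, -621/79] = K·y
y = (KᵀK)⁻¹·Kᵀ·(x' − x̄) = [27]
z = y + H·x̄ = [27] + [-26] = [1]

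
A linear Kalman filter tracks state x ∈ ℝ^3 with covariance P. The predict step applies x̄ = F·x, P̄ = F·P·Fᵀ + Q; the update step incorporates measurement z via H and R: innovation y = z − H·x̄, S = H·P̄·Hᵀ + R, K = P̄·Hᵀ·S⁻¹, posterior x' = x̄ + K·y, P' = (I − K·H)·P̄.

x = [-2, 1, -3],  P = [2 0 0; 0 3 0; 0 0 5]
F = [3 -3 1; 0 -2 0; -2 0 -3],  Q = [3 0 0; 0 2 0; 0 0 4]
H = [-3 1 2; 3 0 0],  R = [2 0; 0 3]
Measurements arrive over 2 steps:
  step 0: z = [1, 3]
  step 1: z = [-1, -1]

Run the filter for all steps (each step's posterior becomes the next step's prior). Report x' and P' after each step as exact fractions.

step 0: x' = [35169/35845, 38214/35845, 53404/35845], P' = [11636/35845 9066/35845 12726/35845; 9066/35845 177466/35845 -71004/35845; 12726/35845 -71004/35845 69996/35845]
step 1: x' = [-274685221/558238049, -654950580/558238049, -446776122/558238049], P' = [176648988/558238049 185414694/558238049 164753760/558238049; 185414694/558238049 1954325130/558238049 -619513860/558238049; 164753760/558238049 -619513860/558238049 778282932/558238049]

step 0: x̄ = F·x = [-12, -2, 13]
step 0: P̄ = F·P·Fᵀ + Q = [53 18 -27; 18 14 0; -27 0 57]
step 0: y = z − H·x̄ = [-59, 39]
step 0: S = H·P̄·Hᵀ + R = [937 -585; -585 480]
step 0: K = P̄·Hᵀ·S⁻¹ = [-39/7169 11636/35845; 826/7169 9066/35845; 3081/7169 12726/35845]
step 0: x' = x̄ + K·y = [35169/35845, 38214/35845, 53404/35845]
step 0: P' = (I − K·H)·P̄ = [11636/35845 9066/35845 12726/35845; 9066/35845 177466/35845 -71004/35845; 12726/35845 -71004/35845 69996/35845]
step 1: x̄ = F·x = [44269/35845, -76428/35845, -46110/7169]
step 1: P̄ = F·P·Fᵀ + Q = [2218641/35845 1152408/35845 -200886/7169; 1152408/35845 781554/35845 -77952/7169; -200886/7169 -77952/7169 194520/7169]
step 1: y = z − H·x̄ = [1894/107, -168652/35845]
step 1: S = H·P̄·Hᵀ + R = [84451/107 -67275/107; -67275/107 20075304/35845]
step 1: K = P̄·Hᵀ·S⁻¹ = [-7512375/558238049 176648988/558238049; 79526664/558238049 185414694/558238049; 221395362/558238049 164753760/558238049]
step 1: x' = x̄ + K·y = [-274685221/558238049, -654950580/558238049, -446776122/558238049]
step 1: P' = (I − K·H)·P̄ = [176648988/558238049 185414694/558238049 164753760/558238049; 185414694/558238049 1954325130/558238049 -619513860/558238049; 164753760/558238049 -619513860/558238049 778282932/558238049]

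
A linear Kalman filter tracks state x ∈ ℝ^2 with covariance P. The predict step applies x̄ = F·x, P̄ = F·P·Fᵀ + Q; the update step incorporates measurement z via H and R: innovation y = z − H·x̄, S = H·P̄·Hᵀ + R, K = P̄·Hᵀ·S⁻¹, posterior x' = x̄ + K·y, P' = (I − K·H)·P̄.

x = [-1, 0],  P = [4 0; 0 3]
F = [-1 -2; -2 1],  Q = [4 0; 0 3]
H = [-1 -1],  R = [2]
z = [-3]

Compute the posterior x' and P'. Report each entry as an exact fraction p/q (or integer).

x̄ = F·x = [1, 2]
P̄ = F·P·Fᵀ + Q = [20 2; 2 22]
y = z − H·x̄ = [0]
S = H·P̄·Hᵀ + R = [48]
K = P̄·Hᵀ·S⁻¹ = [-11/24; -1/2]
x' = x̄ + K·y = [1, 2]
P' = (I − K·H)·P̄ = [119/12 -9; -9 10]

x' = [1, 2]
P' = [119/12 -9; -9 10]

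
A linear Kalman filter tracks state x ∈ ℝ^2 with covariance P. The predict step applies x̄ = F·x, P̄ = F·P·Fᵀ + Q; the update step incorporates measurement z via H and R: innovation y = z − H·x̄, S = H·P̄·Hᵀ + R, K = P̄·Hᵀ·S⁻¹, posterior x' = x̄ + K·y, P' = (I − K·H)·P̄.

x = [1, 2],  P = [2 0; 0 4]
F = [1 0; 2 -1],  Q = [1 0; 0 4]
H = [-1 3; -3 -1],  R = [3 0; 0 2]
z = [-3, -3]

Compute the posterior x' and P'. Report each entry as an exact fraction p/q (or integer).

x̄ = F·x = [1, 0]
P̄ = F·P·Fᵀ + Q = [3 4; 4 16]
y = z − H·x̄ = [-2, 0]
S = H·P̄·Hᵀ + R = [126 -71; -71 69]
K = P̄·Hᵀ·S⁻¹ = [-302/3653 -999/3653; 1048/3653 -404/3653]
x' = x̄ + K·y = [4257/3653, -2096/3653]
P' = (I − K·H)·P̄ = [690/3653 -72/3653; -72/3653 1024/3653]

x' = [4257/3653, -2096/3653]
P' = [690/3653 -72/3653; -72/3653 1024/3653]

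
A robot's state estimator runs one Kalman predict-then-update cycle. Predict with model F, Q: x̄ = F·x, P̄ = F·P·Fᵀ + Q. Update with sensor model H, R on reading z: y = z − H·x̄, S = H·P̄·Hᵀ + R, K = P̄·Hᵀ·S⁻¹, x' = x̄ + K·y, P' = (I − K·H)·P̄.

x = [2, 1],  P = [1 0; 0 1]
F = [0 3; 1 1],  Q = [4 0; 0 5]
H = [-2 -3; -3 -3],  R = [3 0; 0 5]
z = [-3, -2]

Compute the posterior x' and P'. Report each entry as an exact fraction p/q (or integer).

x̄ = F·x = [3, 3]
P̄ = F·P·Fᵀ + Q = [13 3; 3 7]
y = z − H·x̄ = [12, 16]
S = H·P̄·Hᵀ + R = [154 186; 186 239]
K = P̄·Hᵀ·S⁻¹ = [563/2210 -441/1105; -873/2210 201/1105]
x' = x̄ + K·y = [-363/1105, 1293/1105]
P' = (I − K·H)·P̄ = [6099/2210 -4629/2210; -4629/2210 3959/2210]

x' = [-363/1105, 1293/1105]
P' = [6099/2210 -4629/2210; -4629/2210 3959/2210]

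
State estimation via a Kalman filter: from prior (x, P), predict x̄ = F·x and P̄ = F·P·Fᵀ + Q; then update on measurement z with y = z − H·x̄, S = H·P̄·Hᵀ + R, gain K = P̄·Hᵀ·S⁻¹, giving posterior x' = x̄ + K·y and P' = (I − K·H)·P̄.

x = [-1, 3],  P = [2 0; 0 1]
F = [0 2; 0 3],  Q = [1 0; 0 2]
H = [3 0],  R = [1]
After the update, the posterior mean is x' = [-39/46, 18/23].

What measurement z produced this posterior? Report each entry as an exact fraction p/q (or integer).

x̄ = F·x = [6, 9]
P̄ = F·P·Fᵀ + Q = [5 6; 6 11]
S = H·P̄·Hᵀ + R = [46]
K = P̄·Hᵀ·S⁻¹ = [15/46; 9/23]
x' − x̄ = [-315/46, -189/23] = K·y
y = (KᵀK)⁻¹·Kᵀ·(x' − x̄) = [-21]
z = y + H·x̄ = [-21] + [18] = [-3]

z = [-3]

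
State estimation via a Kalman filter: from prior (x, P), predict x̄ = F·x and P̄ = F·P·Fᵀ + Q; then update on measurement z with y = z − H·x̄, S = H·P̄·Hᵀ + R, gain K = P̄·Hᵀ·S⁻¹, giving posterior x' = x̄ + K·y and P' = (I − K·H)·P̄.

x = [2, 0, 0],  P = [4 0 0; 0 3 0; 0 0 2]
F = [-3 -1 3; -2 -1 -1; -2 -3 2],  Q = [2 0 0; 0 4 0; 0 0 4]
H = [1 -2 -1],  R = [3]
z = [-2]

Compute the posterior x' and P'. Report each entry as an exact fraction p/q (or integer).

x̄ = F·x = [-6, -4, -4]
P̄ = F·P·Fᵀ + Q = [59 21 45; 21 25 21; 45 21 55]
y = z − H·x̄ = [-8]
S = H·P̄·Hᵀ + R = [127]
K = P̄·Hᵀ·S⁻¹ = [-28/127; -50/127; -52/127]
x' = x̄ + K·y = [-538/127, -108/127, -92/127]
P' = (I − K·H)·P̄ = [6709/127 1267/127 4259/127; 1267/127 675/127 67/127; 4259/127 67/127 4281/127]

x' = [-538/127, -108/127, -92/127]
P' = [6709/127 1267/127 4259/127; 1267/127 675/127 67/127; 4259/127 67/127 4281/127]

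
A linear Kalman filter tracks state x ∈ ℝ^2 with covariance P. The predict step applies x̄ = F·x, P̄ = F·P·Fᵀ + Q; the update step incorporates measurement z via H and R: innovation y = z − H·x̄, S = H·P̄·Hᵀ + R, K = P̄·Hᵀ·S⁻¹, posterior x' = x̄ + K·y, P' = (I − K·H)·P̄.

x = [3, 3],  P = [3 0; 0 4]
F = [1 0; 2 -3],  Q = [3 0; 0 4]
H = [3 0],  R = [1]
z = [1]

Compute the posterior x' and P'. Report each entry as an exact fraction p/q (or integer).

x̄ = F·x = [3, -3]
P̄ = F·P·Fᵀ + Q = [6 6; 6 52]
y = z − H·x̄ = [-8]
S = H·P̄·Hᵀ + R = [55]
K = P̄·Hᵀ·S⁻¹ = [18/55; 18/55]
x' = x̄ + K·y = [21/55, -309/55]
P' = (I − K·H)·P̄ = [6/55 6/55; 6/55 2536/55]

x' = [21/55, -309/55]
P' = [6/55 6/55; 6/55 2536/55]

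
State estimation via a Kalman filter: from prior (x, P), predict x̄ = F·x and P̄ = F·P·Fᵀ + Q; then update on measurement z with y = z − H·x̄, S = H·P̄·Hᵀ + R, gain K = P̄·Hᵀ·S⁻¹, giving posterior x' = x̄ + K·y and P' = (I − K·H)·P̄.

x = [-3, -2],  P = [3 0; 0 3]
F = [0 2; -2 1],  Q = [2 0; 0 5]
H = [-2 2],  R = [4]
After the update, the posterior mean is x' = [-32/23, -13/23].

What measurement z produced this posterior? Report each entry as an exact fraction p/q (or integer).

x̄ = F·x = [-4, 4]
P̄ = F·P·Fᵀ + Q = [14 6; 6 20]
S = H·P̄·Hᵀ + R = [92]
K = P̄·Hᵀ·S⁻¹ = [-4/23; 7/23]
x' − x̄ = [60/23, -105/23] = K·y
y = (KᵀK)⁻¹·Kᵀ·(x' − x̄) = [-15]
z = y + H·x̄ = [-15] + [16] = [1]

z = [1]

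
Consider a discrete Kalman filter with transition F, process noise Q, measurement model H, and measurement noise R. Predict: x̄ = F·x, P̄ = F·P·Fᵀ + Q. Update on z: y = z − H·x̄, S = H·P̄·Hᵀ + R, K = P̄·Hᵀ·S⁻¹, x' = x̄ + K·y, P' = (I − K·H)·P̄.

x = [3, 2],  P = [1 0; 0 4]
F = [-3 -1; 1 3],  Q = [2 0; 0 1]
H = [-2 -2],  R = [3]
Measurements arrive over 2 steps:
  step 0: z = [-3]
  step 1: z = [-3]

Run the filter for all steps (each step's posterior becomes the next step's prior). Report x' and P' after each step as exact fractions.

step 0: x' = [-11, 1177/95], P' = [15 -15; -15 1494/95]
step 1: x' = [-142334/93729, 295832/93729], P' = [357241/93729 -322885/93729; -322885/93729 358612/93729]

step 0: x̄ = F·x = [-11, 9]
step 0: P̄ = F·P·Fᵀ + Q = [15 -15; -15 38]
step 0: y = z − H·x̄ = [-7]
step 0: S = H·P̄·Hᵀ + R = [95]
step 0: K = P̄·Hᵀ·S⁻¹ = [0; -46/95]
step 0: x' = x̄ + K·y = [-11, 1177/95]
step 0: P' = (I − K·H)·P̄ = [15 -15; -15 1494/95]
step 1: x̄ = F·x = [1958/95, 2486/95]
step 1: P̄ = F·P·Fᵀ + Q = [5959/95 5493/95; 5493/95 6416/95]
step 1: y = z − H·x̄ = [8603/95]
step 1: S = H·P̄·Hᵀ + R = [93729/95]
step 1: K = P̄·Hᵀ·S⁻¹ = [-22904/93729; -23818/93729]
step 1: x' = x̄ + K·y = [-142334/93729, 295832/93729]
step 1: P' = (I − K·H)·P̄ = [357241/93729 -322885/93729; -322885/93729 358612/93729]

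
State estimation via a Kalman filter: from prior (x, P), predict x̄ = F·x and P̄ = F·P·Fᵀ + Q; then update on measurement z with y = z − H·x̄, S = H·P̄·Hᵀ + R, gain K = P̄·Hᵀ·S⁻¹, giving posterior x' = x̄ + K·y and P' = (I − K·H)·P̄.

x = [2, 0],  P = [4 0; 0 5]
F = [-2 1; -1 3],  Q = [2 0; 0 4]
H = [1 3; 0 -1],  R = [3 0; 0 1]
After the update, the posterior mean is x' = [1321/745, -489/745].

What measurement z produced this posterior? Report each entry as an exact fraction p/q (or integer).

z = [1, 2]

x̄ = F·x = [-4, -2]
P̄ = F·P·Fᵀ + Q = [23 23; 23 53]
S = H·P̄·Hᵀ + R = [641 -182; -182 54]
K = P̄·Hᵀ·S⁻¹ = [391/745 2001/1490; 91/745 -849/1490]
x' − x̄ = [4301/745, 1001/745] = K·y
y = (KᵀK)⁻¹·Kᵀ·(x' − x̄) = [11, 0]
z = y + H·x̄ = [11, 0] + [-10, 2] = [1, 2]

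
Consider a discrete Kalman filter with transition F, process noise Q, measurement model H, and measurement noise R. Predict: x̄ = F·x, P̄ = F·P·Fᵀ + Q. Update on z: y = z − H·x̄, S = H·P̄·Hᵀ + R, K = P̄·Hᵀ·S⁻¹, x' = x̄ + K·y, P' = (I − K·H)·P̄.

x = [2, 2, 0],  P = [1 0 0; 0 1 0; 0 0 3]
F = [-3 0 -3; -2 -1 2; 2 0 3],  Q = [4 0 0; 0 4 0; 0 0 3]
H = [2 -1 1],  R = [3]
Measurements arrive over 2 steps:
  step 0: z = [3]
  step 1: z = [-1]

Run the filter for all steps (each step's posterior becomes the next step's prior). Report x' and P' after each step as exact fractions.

step 0: x̄ = F·x = [-6, -6, 4]
step 0: P̄ = F·P·Fᵀ + Q = [40 -12 -33; -12 21 14; -33 14 34]
step 0: y = z − H·x̄ = [5]
step 0: S = H·P̄·Hᵀ + R = [106]
step 0: K = P̄·Hᵀ·S⁻¹ = [59/106; -31/106; -23/53]
step 0: x' = x̄ + K·y = [-341/106, -791/106, 97/53]
step 0: P' = (I − K·H)·P̄ = [759/106 557/106 -392/53; 557/106 1265/106 29/53; -392/53 29/53 744/53]
step 1: x̄ = F·x = [441/106, 1861/106, -50/53]
step 1: P̄ = F·P·Fᵀ + Q = [6535/106 -2529/106 -3093/53; -2529/106 18945/106 3086/53; -3093/53 3086/53 3669/53]
step 1: y = z − H·x̄ = [973/106]
step 1: S = H·P̄·Hᵀ + R = [25769/106]
step 1: K = P̄·Hᵀ·S⁻¹ = [9413/25769; -17831/25769; -11206/25769]
step 1: x' = x̄ + K·y = [193613/25769, 288741/25769, -127173/25769]
step 1: P' = (I − K·H)·P̄ = [752791/25769 968617/25769 -508726/25769; 968617/25769 1606124/25769 -384603/25769; -508726/25769 -384603/25769 599231/25769]

step 0: x' = [-341/106, -791/106, 97/53], P' = [759/106 557/106 -392/53; 557/106 1265/106 29/53; -392/53 29/53 744/53]
step 1: x' = [193613/25769, 288741/25769, -127173/25769], P' = [752791/25769 968617/25769 -508726/25769; 968617/25769 1606124/25769 -384603/25769; -508726/25769 -384603/25769 599231/25769]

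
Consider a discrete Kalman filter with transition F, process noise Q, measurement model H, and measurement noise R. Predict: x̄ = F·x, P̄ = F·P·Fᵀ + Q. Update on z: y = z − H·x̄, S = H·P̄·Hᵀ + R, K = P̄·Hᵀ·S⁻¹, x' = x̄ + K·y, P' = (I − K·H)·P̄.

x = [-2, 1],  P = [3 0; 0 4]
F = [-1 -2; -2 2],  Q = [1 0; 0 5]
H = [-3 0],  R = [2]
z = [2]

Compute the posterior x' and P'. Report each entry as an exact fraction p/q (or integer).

x' = [-60/91, 576/91]
P' = [20/91 -10/91; -10/91 2553/91]

x̄ = F·x = [0, 6]
P̄ = F·P·Fᵀ + Q = [20 -10; -10 33]
y = z − H·x̄ = [2]
S = H·P̄·Hᵀ + R = [182]
K = P̄·Hᵀ·S⁻¹ = [-30/91; 15/91]
x' = x̄ + K·y = [-60/91, 576/91]
P' = (I − K·H)·P̄ = [20/91 -10/91; -10/91 2553/91]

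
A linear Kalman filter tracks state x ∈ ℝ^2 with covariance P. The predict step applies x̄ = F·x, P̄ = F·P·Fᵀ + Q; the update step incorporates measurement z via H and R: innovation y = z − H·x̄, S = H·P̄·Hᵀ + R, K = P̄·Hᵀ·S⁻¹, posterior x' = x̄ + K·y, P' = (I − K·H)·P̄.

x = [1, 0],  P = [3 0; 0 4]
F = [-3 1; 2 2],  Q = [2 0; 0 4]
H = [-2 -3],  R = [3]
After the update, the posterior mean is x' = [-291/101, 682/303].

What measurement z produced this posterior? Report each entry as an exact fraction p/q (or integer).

x̄ = F·x = [-3, 2]
P̄ = F·P·Fᵀ + Q = [33 -10; -10 32]
S = H·P̄·Hᵀ + R = [303]
K = P̄·Hᵀ·S⁻¹ = [-12/101; -76/303]
x' − x̄ = [12/101, 76/303] = K·y
y = (KᵀK)⁻¹·Kᵀ·(x' − x̄) = [-1]
z = y + H·x̄ = [-1] + [0] = [-1]

z = [-1]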